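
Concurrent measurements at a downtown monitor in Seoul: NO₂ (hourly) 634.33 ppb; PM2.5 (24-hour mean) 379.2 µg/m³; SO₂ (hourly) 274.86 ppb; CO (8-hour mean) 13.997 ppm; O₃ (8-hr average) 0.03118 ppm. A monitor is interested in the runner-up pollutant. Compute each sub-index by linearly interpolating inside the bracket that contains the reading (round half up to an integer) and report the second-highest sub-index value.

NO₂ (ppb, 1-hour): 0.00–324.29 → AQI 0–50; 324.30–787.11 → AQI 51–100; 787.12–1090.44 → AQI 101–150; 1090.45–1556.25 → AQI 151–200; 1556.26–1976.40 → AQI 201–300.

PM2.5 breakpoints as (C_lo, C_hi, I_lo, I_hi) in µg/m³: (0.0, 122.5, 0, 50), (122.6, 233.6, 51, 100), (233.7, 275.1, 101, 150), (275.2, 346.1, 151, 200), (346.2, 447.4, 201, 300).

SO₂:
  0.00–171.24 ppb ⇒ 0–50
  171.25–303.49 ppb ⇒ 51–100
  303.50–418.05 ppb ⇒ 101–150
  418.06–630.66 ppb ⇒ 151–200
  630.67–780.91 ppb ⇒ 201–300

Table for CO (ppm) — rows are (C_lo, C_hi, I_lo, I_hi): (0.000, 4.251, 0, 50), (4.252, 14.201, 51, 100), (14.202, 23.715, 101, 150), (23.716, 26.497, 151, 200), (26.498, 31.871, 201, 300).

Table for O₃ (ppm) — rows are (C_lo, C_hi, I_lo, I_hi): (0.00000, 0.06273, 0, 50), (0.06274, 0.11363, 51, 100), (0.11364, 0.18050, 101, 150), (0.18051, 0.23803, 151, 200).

99

NO₂: 634.33 ∈ [324.30, 787.11] ↔ index [51, 100].
51 + (634.33−324.30)·(100−51)/(787.11−324.30) = 51 + 310.03·49/462.81 ≈ 83.82, so AQI = 84.
PM2.5: 379.2 lies in 346.2–447.4, so I_lo=201, I_hi=300, C_lo=346.2, C_hi=447.4.
(300−201)/(447.4−346.2) × (379.2−346.2) + 201 = 99/101.2 × 33.0 + 201 ≈ 233.28 → 233.
SO₂: 274.86 lies in 171.25–303.49, so I_lo=51, I_hi=100, C_lo=171.25, C_hi=303.49.
(100−51)/(303.49−171.25) × (274.86−171.25) + 51 = 49/132.24 × 103.61 + 51 ≈ 89.39 → 89.
CO: row 4.252–14.201 (AQI 51–100). (100−51)·(13.997−4.252)/(14.201−4.252) + 51 = 49·9.745/9.949 + 51 ≈ 99.00 → 99.
O₃: 0.03118 ∈ [0.00000, 0.06273] ↔ index [0, 50].
0 + (0.03118−0.00000)·(50−0)/(0.06273−0.00000) = 0 + 0.03118·50/0.06273 ≈ 24.85, so AQI = 25.
Sub-indices: NO₂→84, PM2.5→233, SO₂→89, CO→99, O₃→25. Ranked high→low: 233, 99, 89, 84, 25. Second-highest sub-index = 99.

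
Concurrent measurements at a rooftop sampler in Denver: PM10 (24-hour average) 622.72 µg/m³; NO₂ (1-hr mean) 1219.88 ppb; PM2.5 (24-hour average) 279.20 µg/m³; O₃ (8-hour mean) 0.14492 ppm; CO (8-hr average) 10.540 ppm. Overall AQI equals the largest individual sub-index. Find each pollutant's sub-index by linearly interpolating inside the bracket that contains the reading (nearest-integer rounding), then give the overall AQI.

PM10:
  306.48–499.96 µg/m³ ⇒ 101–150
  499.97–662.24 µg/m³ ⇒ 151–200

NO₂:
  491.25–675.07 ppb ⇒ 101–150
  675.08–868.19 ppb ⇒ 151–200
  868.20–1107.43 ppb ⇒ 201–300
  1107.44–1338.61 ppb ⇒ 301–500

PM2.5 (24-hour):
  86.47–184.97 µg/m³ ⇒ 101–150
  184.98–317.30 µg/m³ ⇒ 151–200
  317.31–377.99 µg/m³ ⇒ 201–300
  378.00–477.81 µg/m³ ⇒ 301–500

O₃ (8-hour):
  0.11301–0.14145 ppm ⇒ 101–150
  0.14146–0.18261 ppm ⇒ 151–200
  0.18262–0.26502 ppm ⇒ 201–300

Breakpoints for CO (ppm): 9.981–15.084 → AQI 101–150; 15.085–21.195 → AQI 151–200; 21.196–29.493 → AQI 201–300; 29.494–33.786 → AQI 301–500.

398

PM10: row 499.97–662.24 (AQI 151–200). (200−151)·(622.72−499.97)/(662.24−499.97) + 151 = 49·122.75/162.27 + 151 ≈ 188.07 → 188.
NO₂: row 1107.44–1338.61 (AQI 301–500). (500−301)·(1219.88−1107.44)/(1338.61−1107.44) + 301 = 199·112.44/231.17 + 301 ≈ 397.79 → 398.
PM2.5: 279.20 lies in 184.98–317.30, so I_lo=151, I_hi=200, C_lo=184.98, C_hi=317.30.
(200−151)/(317.30−184.98) × (279.20−184.98) + 151 = 49/132.32 × 94.22 + 151 ≈ 185.89 → 186.
O₃: 0.14492 ∈ [0.14146, 0.18261] ↔ index [151, 200].
151 + (0.14492−0.14146)·(200−151)/(0.18261−0.14146) = 151 + 0.00346·49/0.04115 ≈ 155.12, so AQI = 155.
CO: row 9.981–15.084 (AQI 101–150). (150−101)·(10.540−9.981)/(15.084−9.981) + 101 = 49·0.559/5.103 + 101 ≈ 106.37 → 106.
Sub-indices: PM10→188, NO₂→398, PM2.5→186, O₃→155, CO→106. Overall AQI = max = 398; dominant pollutant is NO₂.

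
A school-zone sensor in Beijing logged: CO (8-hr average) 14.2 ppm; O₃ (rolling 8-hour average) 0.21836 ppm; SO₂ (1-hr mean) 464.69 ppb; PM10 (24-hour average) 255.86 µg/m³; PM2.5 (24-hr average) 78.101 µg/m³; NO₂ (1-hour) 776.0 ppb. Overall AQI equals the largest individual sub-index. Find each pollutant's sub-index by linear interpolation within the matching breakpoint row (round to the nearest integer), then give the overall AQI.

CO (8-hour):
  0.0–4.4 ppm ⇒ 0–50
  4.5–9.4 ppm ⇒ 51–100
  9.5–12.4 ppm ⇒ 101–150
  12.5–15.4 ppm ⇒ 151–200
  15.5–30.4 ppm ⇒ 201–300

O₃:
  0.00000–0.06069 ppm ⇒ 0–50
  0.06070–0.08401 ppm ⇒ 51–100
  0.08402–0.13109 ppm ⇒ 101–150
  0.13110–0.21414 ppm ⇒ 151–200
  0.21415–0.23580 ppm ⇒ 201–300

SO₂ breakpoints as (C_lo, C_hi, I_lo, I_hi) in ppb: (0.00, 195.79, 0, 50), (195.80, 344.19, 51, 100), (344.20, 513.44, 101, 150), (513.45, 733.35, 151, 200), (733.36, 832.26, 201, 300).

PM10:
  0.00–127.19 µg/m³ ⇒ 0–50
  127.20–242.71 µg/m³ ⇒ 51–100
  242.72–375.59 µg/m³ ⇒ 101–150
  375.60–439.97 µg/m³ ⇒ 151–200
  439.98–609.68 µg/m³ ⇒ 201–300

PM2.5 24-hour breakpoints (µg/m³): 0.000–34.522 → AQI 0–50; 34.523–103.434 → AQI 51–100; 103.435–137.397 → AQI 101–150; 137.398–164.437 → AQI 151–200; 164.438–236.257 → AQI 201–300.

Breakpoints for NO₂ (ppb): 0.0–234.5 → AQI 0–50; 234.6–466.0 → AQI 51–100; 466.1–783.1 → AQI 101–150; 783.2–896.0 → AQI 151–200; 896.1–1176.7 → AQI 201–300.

220

CO 14.2: bracket 12.5–15.4 → index 151–200; slope 49/2.9, offset 1.7.
AQI = 151 + 49/2.9·1.7 ≈ 179.72 ⇒ 180.
O₃: 0.21836 ∈ [0.21415, 0.23580] ↔ index [201, 300].
201 + (0.21836−0.21415)·(300−201)/(0.23580−0.21415) = 201 + 0.00421·99/0.02165 ≈ 220.25, so AQI = 220.
SO₂ 464.69: bracket 344.20–513.44 → index 101–150; slope 49/169.24, offset 120.49.
AQI = 101 + 49/169.24·120.49 ≈ 135.89 ⇒ 136.
PM10: 255.86 ∈ [242.72, 375.59] ↔ index [101, 150].
101 + (255.86−242.72)·(150−101)/(375.59−242.72) = 101 + 13.14·49/132.87 ≈ 105.85, so AQI = 106.
PM2.5 78.101: bracket 34.523–103.434 → index 51–100; slope 49/68.911, offset 43.578.
AQI = 51 + 49/68.911·43.578 ≈ 81.99 ⇒ 82.
NO₂: 776.0 lies in 466.1–783.1, so I_lo=101, I_hi=150, C_lo=466.1, C_hi=783.1.
(150−101)/(783.1−466.1) × (776.0−466.1) + 101 = 49/317.0 × 309.9 + 101 ≈ 148.90 → 149.
Sub-indices: CO→180, O₃→220, SO₂→136, PM10→106, PM2.5→82, NO₂→149. Overall AQI = max = 220; dominant pollutant is O₃.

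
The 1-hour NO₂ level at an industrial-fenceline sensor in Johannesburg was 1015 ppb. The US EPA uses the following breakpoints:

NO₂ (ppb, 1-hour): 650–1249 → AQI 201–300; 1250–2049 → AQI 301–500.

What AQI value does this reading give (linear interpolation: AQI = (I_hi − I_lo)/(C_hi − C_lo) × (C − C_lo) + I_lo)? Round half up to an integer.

261

NO₂: row 650–1249 (AQI 201–300). (300−201)·(1015−650)/(1249−650) + 201 = 99·365/599 + 201 ≈ 261.33 → 261.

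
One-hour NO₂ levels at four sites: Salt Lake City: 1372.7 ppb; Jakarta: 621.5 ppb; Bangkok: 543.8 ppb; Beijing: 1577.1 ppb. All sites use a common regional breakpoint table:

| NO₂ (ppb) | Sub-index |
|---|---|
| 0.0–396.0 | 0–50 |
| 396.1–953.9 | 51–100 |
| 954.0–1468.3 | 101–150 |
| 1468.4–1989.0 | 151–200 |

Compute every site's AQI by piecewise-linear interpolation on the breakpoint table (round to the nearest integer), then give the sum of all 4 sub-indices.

Salt Lake City: 1372.7 ∈ [954.0, 1468.3] ↔ index [101, 150].
101 + (1372.7−954.0)·(150−101)/(1468.3−954.0) = 101 + 418.7·49/514.3 ≈ 140.89, so AQI = 141.
Jakarta: 621.5 lies in 396.1–953.9, so I_lo=51, I_hi=100, C_lo=396.1, C_hi=953.9.
(100−51)/(953.9−396.1) × (621.5−396.1) + 51 = 49/557.8 × 225.4 + 51 ≈ 70.80 → 71.
Bangkok: 543.8 lies in 396.1–953.9, so I_lo=51, I_hi=100, C_lo=396.1, C_hi=953.9.
(100−51)/(953.9−396.1) × (543.8−396.1) + 51 = 49/557.8 × 147.7 + 51 ≈ 63.97 → 64.
Beijing: 1577.1 lies in 1468.4–1989.0, so I_lo=151, I_hi=200, C_lo=1468.4, C_hi=1989.0.
(200−151)/(1989.0−1468.4) × (1577.1−1468.4) + 151 = 49/520.6 × 108.7 + 151 ≈ 161.23 → 161.
AQIs: Salt Lake City=141, Jakarta=71, Bangkok=64, Beijing=161. Sum = 141 + 71 + 64 + 161 = 437.

437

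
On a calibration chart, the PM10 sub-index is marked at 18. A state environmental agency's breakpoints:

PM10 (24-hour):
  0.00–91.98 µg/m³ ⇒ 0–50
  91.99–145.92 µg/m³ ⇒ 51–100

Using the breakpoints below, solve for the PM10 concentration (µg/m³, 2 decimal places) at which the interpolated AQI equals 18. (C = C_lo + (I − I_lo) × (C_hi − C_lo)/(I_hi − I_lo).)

AQI 18 lies in the 0–50 band, which corresponds to 0.00–91.98 µg/m³.
C = 0.00 + (18−0)×(91.98−0.00)/(50−0) = 0.00 + 18×91.98/50 ≈ 33.1128 µg/m³ → 33.11 µg/m³ to 2 dp.

33.11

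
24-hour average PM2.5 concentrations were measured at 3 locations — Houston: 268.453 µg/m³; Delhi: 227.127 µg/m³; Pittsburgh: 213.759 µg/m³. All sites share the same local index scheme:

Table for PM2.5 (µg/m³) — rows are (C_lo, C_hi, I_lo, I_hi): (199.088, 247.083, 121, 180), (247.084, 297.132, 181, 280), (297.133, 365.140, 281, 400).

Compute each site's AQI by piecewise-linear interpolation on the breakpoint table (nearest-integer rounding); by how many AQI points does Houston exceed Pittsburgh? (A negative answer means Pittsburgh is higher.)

84

Houston: 268.453 lies in 247.084–297.132, so I_lo=181, I_hi=280, C_lo=247.084, C_hi=297.132.
(280−181)/(297.132−247.084) × (268.453−247.084) + 181 = 99/50.048 × 21.369 + 181 ≈ 223.27 → 223.
Delhi 227.127: bracket 199.088–247.083 → index 121–180; slope 59/47.995, offset 28.039.
AQI = 121 + 59/47.995·28.039 ≈ 155.47 ⇒ 155.
Pittsburgh 213.759: bracket 199.088–247.083 → index 121–180; slope 59/47.995, offset 14.671.
AQI = 121 + 59/47.995·14.671 ≈ 139.03 ⇒ 139.
AQIs: Houston=223, Delhi=155, Pittsburgh=139. Houston (223) − Pittsburgh (139) = 84.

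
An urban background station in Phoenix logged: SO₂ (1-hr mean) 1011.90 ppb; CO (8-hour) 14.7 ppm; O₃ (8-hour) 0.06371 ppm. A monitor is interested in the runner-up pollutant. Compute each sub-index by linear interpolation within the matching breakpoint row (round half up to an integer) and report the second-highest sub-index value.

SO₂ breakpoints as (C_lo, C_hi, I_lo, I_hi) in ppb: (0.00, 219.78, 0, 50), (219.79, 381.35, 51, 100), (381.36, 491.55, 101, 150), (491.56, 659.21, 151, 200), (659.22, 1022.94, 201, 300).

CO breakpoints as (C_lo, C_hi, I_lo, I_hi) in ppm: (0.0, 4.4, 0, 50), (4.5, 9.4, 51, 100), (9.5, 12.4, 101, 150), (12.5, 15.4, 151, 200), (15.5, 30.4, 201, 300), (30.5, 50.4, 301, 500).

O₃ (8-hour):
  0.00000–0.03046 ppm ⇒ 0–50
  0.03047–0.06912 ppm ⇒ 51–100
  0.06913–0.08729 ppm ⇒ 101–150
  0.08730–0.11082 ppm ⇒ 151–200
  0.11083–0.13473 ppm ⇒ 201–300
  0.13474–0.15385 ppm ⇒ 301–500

SO₂ 1011.90: bracket 659.22–1022.94 → index 201–300; slope 99/363.72, offset 352.68.
AQI = 201 + 99/363.72·352.68 ≈ 297.00 ⇒ 297.
CO: row 12.5–15.4 (AQI 151–200). (200−151)·(14.7−12.5)/(15.4−12.5) + 151 = 49·2.2/2.9 + 151 ≈ 188.17 → 188.
O₃: row 0.03047–0.06912 (AQI 51–100). (100−51)·(0.06371−0.03047)/(0.06912−0.03047) + 51 = 49·0.03324/0.03865 + 51 ≈ 93.14 → 93.
Sub-indices: SO₂→297, CO→188, O₃→93. Ranked high→low: 297, 188, 93. Second-highest sub-index = 188.

188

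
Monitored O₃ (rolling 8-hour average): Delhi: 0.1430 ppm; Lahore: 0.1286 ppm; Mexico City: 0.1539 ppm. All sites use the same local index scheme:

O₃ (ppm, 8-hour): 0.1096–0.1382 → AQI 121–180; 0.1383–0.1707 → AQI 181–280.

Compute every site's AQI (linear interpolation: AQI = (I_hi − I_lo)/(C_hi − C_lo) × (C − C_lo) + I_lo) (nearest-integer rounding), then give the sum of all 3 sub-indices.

Delhi: row 0.1383–0.1707 (AQI 181–280). (280−181)·(0.1430−0.1383)/(0.1707−0.1383) + 181 = 99·0.0047/0.0324 + 181 ≈ 195.36 → 195.
Lahore: 0.1286 lies in 0.1096–0.1382, so I_lo=121, I_hi=180, C_lo=0.1096, C_hi=0.1382.
(180−121)/(0.1382−0.1096) × (0.1286−0.1096) + 121 = 59/0.0286 × 0.0190 + 121 ≈ 160.20 → 160.
Mexico City: 0.1539 ∈ [0.1383, 0.1707] ↔ index [181, 280].
181 + (0.1539−0.1383)·(280−181)/(0.1707−0.1383) = 181 + 0.0156·99/0.0324 ≈ 228.67, so AQI = 229.
AQIs: Delhi=195, Lahore=160, Mexico City=229. Sum = 195 + 160 + 229 = 584.

584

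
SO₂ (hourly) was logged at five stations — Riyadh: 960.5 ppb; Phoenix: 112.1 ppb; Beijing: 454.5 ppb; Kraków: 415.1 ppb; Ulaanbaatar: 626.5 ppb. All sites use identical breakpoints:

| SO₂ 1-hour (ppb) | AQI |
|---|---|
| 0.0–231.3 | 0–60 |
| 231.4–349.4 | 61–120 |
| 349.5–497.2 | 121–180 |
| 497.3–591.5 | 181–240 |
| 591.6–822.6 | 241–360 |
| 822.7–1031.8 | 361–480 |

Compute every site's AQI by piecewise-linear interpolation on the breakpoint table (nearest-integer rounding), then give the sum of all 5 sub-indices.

1037

Riyadh: 960.5 lies in 822.7–1031.8, so I_lo=361, I_hi=480, C_lo=822.7, C_hi=1031.8.
(480−361)/(1031.8−822.7) × (960.5−822.7) + 361 = 119/209.1 × 137.8 + 361 ≈ 439.42 → 439.
Phoenix: row 0.0–231.3 (AQI 0–60). (60−0)·(112.1−0.0)/(231.3−0.0) + 0 = 60·112.1/231.3 + 0 ≈ 29.08 → 29.
Beijing: 454.5 lies in 349.5–497.2, so I_lo=121, I_hi=180, C_lo=349.5, C_hi=497.2.
(180−121)/(497.2−349.5) × (454.5−349.5) + 121 = 59/147.7 × 105.0 + 121 ≈ 162.94 → 163.
Kraków: 415.1 lies in 349.5–497.2, so I_lo=121, I_hi=180, C_lo=349.5, C_hi=497.2.
(180−121)/(497.2−349.5) × (415.1−349.5) + 121 = 59/147.7 × 65.6 + 121 ≈ 147.20 → 147.
Ulaanbaatar: 626.5 ∈ [591.6, 822.6] ↔ index [241, 360].
241 + (626.5−591.6)·(360−241)/(822.6−591.6) = 241 + 34.9·119/231.0 ≈ 258.98, so AQI = 259.
AQIs: Riyadh=439, Phoenix=29, Beijing=163, Kraków=147, Ulaanbaatar=259. Sum = 439 + 29 + 163 + 147 + 259 = 1037.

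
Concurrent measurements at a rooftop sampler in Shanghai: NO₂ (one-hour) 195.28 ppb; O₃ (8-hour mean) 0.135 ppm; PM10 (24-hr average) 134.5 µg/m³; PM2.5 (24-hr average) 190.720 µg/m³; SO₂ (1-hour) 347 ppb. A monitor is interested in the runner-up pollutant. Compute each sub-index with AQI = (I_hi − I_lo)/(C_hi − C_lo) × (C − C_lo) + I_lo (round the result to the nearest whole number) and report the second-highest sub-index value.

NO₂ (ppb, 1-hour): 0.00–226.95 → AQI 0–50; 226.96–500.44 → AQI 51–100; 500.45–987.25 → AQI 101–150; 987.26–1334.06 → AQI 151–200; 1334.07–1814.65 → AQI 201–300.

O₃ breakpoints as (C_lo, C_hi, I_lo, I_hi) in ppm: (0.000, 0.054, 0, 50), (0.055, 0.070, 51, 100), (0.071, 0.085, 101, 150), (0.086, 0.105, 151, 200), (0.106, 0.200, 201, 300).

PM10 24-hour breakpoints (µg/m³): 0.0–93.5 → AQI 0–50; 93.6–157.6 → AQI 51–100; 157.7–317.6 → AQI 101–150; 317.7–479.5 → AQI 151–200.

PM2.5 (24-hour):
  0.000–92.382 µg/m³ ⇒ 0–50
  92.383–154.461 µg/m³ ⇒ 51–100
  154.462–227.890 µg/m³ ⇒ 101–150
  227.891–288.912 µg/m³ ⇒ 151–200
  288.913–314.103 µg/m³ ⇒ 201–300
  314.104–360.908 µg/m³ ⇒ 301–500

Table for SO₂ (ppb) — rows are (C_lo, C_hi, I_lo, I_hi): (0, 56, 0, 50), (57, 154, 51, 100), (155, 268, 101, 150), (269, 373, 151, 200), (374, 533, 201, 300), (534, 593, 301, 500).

188

NO₂ 195.28: bracket 0.00–226.95 → index 0–50; slope 50/226.95, offset 195.28.
AQI = 0 + 50/226.95·195.28 ≈ 43.02 ⇒ 43.
O₃: row 0.106–0.200 (AQI 201–300). (300−201)·(0.135−0.106)/(0.200−0.106) + 201 = 99·0.029/0.094 + 201 ≈ 231.54 → 232.
PM10: 134.5 lies in 93.6–157.6, so I_lo=51, I_hi=100, C_lo=93.6, C_hi=157.6.
(100−51)/(157.6−93.6) × (134.5−93.6) + 51 = 49/64.0 × 40.9 + 51 ≈ 82.31 → 82.
PM2.5: 190.720 lies in 154.462–227.890, so I_lo=101, I_hi=150, C_lo=154.462, C_hi=227.890.
(150−101)/(227.890−154.462) × (190.720−154.462) + 101 = 49/73.428 × 36.258 + 101 ≈ 125.20 → 125.
SO₂ 347: bracket 269–373 → index 151–200; slope 49/104, offset 78.
AQI = 151 + 49/104·78 ≈ 187.75 ⇒ 188.
Sub-indices: NO₂→43, O₃→232, PM10→82, PM2.5→125, SO₂→188. Ranked high→low: 232, 188, 125, 82, 43. Second-highest sub-index = 188.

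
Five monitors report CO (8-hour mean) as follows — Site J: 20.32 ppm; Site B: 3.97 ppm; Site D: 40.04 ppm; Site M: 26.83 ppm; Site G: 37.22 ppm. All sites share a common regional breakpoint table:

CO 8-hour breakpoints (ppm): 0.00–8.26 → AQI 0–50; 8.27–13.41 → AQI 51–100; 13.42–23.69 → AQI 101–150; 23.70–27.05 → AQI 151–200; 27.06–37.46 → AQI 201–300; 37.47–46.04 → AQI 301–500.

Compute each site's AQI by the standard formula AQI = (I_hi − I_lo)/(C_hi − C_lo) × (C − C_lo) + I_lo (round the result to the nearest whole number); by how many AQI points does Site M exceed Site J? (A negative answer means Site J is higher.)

63

Site J 20.32: bracket 13.42–23.69 → index 101–150; slope 49/10.27, offset 6.90.
AQI = 101 + 49/10.27·6.90 ≈ 133.92 ⇒ 134.
Site B 3.97: bracket 0.00–8.26 → index 0–50; slope 50/8.26, offset 3.97.
AQI = 0 + 50/8.26·3.97 ≈ 24.03 ⇒ 24.
Site D: 40.04 ∈ [37.47, 46.04] ↔ index [301, 500].
301 + (40.04−37.47)·(500−301)/(46.04−37.47) = 301 + 2.57·199/8.57 ≈ 360.68, so AQI = 361.
Site M: 26.83 lies in 23.70–27.05, so I_lo=151, I_hi=200, C_lo=23.70, C_hi=27.05.
(200−151)/(27.05−23.70) × (26.83−23.70) + 151 = 49/3.35 × 3.13 + 151 ≈ 196.78 → 197.
Site G: 37.22 lies in 27.06–37.46, so I_lo=201, I_hi=300, C_lo=27.06, C_hi=37.46.
(300−201)/(37.46−27.06) × (37.22−27.06) + 201 = 99/10.40 × 10.16 + 201 ≈ 297.72 → 298.
AQIs: Site J=134, Site B=24, Site D=361, Site M=197, Site G=298. Site M (197) − Site J (134) = 63.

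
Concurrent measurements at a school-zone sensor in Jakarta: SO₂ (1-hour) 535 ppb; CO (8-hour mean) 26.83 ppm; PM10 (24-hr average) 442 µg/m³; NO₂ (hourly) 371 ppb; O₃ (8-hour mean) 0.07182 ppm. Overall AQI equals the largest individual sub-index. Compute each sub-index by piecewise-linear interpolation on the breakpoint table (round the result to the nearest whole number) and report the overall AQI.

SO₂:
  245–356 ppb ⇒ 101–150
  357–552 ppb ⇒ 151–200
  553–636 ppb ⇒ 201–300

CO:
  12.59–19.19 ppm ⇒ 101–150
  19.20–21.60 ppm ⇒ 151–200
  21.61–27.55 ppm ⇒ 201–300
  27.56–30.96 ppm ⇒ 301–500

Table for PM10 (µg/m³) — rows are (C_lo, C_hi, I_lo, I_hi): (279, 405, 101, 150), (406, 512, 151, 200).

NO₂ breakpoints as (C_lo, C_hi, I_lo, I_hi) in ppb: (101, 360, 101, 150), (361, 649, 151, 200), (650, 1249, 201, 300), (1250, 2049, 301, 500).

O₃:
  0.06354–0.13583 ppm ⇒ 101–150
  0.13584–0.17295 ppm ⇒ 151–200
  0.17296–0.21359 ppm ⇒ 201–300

288

SO₂: 535 lies in 357–552, so I_lo=151, I_hi=200, C_lo=357, C_hi=552.
(200−151)/(552−357) × (535−357) + 151 = 49/195 × 178 + 151 ≈ 195.73 → 196.
CO: 26.83 ∈ [21.61, 27.55] ↔ index [201, 300].
201 + (26.83−21.61)·(300−201)/(27.55−21.61) = 201 + 5.22·99/5.94 ≈ 288.00, so AQI = 288.
PM10: 442 lies in 406–512, so I_lo=151, I_hi=200, C_lo=406, C_hi=512.
(200−151)/(512−406) × (442−406) + 151 = 49/106 × 36 + 151 ≈ 167.64 → 168.
NO₂: 371 lies in 361–649, so I_lo=151, I_hi=200, C_lo=361, C_hi=649.
(200−151)/(649−361) × (371−361) + 151 = 49/288 × 10 + 151 ≈ 152.70 → 153.
O₃: 0.07182 lies in 0.06354–0.13583, so I_lo=101, I_hi=150, C_lo=0.06354, C_hi=0.13583.
(150−101)/(0.13583−0.06354) × (0.07182−0.06354) + 101 = 49/0.07229 × 0.00828 + 101 ≈ 106.61 → 107.
Sub-indices: SO₂→196, CO→288, PM10→168, NO₂→153, O₃→107. Overall AQI = max = 288; dominant pollutant is CO.
AQI 288: Very Unhealthy.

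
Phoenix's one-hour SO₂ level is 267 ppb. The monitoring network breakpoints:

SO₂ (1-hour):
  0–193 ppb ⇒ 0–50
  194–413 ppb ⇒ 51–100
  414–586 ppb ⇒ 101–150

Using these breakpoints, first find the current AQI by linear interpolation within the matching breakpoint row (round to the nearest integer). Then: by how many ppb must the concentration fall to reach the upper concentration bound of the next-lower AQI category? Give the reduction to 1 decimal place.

SO₂ 267: bracket 194–413 → index 51–100; slope 49/219, offset 73.
AQI = 51 + 49/219·73 ≈ 67.33 ⇒ 67.
Current AQI 67 is in the Moderate range (51–100). The next-lower category tops out at AQI 50, whose upper concentration bound is 193 ppb.
Reduction needed = 267 − 193 = 74.0 ppb.

74.0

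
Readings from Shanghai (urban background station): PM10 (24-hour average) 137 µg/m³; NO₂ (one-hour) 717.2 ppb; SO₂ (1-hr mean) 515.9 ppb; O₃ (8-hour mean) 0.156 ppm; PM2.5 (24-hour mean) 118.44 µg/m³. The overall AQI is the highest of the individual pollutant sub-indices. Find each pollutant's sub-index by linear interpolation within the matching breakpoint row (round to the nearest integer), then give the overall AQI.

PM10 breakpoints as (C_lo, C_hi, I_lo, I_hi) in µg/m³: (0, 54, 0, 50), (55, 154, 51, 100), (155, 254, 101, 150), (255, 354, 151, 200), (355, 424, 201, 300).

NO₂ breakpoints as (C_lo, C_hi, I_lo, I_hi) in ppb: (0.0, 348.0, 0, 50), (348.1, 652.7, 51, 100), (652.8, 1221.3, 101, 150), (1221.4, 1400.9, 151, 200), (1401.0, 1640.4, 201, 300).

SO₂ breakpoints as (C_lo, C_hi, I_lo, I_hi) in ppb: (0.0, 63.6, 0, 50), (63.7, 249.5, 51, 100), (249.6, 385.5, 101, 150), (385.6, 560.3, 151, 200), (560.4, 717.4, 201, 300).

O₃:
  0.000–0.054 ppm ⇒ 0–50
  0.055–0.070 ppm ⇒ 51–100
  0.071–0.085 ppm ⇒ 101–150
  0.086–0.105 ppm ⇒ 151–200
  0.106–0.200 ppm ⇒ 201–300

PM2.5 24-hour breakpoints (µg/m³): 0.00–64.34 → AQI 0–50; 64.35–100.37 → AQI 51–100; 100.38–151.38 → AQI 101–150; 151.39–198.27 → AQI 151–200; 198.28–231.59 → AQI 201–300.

254

PM10: 137 lies in 55–154, so I_lo=51, I_hi=100, C_lo=55, C_hi=154.
(100−51)/(154−55) × (137−55) + 51 = 49/99 × 82 + 51 ≈ 91.59 → 92.
NO₂: 717.2 lies in 652.8–1221.3, so I_lo=101, I_hi=150, C_lo=652.8, C_hi=1221.3.
(150−101)/(1221.3−652.8) × (717.2−652.8) + 101 = 49/568.5 × 64.4 + 101 ≈ 106.55 → 107.
SO₂: row 385.6–560.3 (AQI 151–200). (200−151)·(515.9−385.6)/(560.3−385.6) + 151 = 49·130.3/174.7 + 151 ≈ 187.55 → 188.
O₃ 0.156: bracket 0.106–0.200 → index 201–300; slope 99/0.094, offset 0.050.
AQI = 201 + 99/0.094·0.050 ≈ 253.66 ⇒ 254.
PM2.5 118.44: bracket 100.38–151.38 → index 101–150; slope 49/51.00, offset 18.06.
AQI = 101 + 49/51.00·18.06 ≈ 118.35 ⇒ 118.
Sub-indices: PM10→92, NO₂→107, SO₂→188, O₃→254, PM2.5→118. Overall AQI = max = 254; dominant pollutant is O₃.
AQI 254: Very Unhealthy.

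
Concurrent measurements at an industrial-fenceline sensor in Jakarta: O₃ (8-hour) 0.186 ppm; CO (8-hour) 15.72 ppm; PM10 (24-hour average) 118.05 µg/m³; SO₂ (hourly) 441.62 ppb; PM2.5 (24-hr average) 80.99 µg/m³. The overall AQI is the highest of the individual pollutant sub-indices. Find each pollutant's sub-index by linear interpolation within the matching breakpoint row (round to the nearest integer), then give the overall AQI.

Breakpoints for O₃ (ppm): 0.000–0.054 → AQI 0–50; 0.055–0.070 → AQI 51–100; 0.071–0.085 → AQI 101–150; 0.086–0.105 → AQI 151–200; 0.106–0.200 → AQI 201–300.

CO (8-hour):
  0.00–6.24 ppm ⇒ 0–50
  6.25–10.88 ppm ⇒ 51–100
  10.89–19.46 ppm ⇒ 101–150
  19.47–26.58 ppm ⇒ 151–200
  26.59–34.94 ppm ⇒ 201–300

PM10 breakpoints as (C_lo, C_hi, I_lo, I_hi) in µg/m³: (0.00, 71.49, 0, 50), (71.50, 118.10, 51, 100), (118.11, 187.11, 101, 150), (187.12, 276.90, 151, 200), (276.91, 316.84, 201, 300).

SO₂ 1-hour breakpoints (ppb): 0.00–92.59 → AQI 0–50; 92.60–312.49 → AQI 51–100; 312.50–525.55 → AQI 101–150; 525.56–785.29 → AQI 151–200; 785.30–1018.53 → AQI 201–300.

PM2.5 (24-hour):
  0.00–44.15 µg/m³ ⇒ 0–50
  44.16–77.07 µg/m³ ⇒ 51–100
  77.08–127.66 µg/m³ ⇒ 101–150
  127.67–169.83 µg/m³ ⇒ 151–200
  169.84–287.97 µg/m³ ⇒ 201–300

285

O₃: 0.186 lies in 0.106–0.200, so I_lo=201, I_hi=300, C_lo=0.106, C_hi=0.200.
(300−201)/(0.200−0.106) × (0.186−0.106) + 201 = 99/0.094 × 0.080 + 201 ≈ 285.26 → 285.
CO: row 10.89–19.46 (AQI 101–150). (150−101)·(15.72−10.89)/(19.46−10.89) + 101 = 49·4.83/8.57 + 101 ≈ 128.62 → 129.
PM10 118.05: bracket 71.50–118.10 → index 51–100; slope 49/46.60, offset 46.55.
AQI = 51 + 49/46.60·46.55 ≈ 99.95 ⇒ 100.
SO₂: row 312.50–525.55 (AQI 101–150). (150−101)·(441.62−312.50)/(525.55−312.50) + 101 = 49·129.12/213.05 + 101 ≈ 130.70 → 131.
PM2.5: 80.99 lies in 77.08–127.66, so I_lo=101, I_hi=150, C_lo=77.08, C_hi=127.66.
(150−101)/(127.66−77.08) × (80.99−77.08) + 101 = 49/50.58 × 3.91 + 101 ≈ 104.79 → 105.
Sub-indices: O₃→285, CO→129, PM10→100, SO₂→131, PM2.5→105. Overall AQI = max = 285; dominant pollutant is O₃.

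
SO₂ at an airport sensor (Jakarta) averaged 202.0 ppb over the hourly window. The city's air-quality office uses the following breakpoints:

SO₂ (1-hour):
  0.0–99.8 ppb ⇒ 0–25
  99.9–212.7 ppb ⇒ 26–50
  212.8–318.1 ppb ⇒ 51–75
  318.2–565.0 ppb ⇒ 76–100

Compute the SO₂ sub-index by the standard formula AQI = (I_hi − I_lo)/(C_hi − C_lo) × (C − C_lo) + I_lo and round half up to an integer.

SO₂ 202.0: bracket 99.9–212.7 → index 26–50; slope 24/112.8, offset 102.1.
AQI = 26 + 24/112.8·102.1 ≈ 47.72 ⇒ 48.

48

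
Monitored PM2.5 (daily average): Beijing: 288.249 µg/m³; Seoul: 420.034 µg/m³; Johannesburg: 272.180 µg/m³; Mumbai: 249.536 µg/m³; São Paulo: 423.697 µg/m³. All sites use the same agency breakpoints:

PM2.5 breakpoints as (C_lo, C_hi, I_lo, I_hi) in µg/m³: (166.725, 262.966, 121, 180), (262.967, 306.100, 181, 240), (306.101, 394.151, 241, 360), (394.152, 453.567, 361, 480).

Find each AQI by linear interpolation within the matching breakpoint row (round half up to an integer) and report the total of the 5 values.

Beijing: 288.249 lies in 262.967–306.100, so I_lo=181, I_hi=240, C_lo=262.967, C_hi=306.100.
(240−181)/(306.100−262.967) × (288.249−262.967) + 181 = 59/43.133 × 25.282 + 181 ≈ 215.58 → 216.
Seoul: row 394.152–453.567 (AQI 361–480). (480−361)·(420.034−394.152)/(453.567−394.152) + 361 = 119·25.882/59.415 + 361 ≈ 412.84 → 413.
Johannesburg: 272.180 lies in 262.967–306.100, so I_lo=181, I_hi=240, C_lo=262.967, C_hi=306.100.
(240−181)/(306.100−262.967) × (272.180−262.967) + 181 = 59/43.133 × 9.213 + 181 ≈ 193.60 → 194.
Mumbai: 249.536 lies in 166.725–262.966, so I_lo=121, I_hi=180, C_lo=166.725, C_hi=262.966.
(180−121)/(262.966−166.725) × (249.536−166.725) + 121 = 59/96.241 × 82.811 + 121 ≈ 171.77 → 172.
São Paulo: row 394.152–453.567 (AQI 361–480). (480−361)·(423.697−394.152)/(453.567−394.152) + 361 = 119·29.545/59.415 + 361 ≈ 420.17 → 420.
AQIs: Beijing=216, Seoul=413, Johannesburg=194, Mumbai=172, São Paulo=420. Sum = 216 + 413 + 194 + 172 + 420 = 1415.

1415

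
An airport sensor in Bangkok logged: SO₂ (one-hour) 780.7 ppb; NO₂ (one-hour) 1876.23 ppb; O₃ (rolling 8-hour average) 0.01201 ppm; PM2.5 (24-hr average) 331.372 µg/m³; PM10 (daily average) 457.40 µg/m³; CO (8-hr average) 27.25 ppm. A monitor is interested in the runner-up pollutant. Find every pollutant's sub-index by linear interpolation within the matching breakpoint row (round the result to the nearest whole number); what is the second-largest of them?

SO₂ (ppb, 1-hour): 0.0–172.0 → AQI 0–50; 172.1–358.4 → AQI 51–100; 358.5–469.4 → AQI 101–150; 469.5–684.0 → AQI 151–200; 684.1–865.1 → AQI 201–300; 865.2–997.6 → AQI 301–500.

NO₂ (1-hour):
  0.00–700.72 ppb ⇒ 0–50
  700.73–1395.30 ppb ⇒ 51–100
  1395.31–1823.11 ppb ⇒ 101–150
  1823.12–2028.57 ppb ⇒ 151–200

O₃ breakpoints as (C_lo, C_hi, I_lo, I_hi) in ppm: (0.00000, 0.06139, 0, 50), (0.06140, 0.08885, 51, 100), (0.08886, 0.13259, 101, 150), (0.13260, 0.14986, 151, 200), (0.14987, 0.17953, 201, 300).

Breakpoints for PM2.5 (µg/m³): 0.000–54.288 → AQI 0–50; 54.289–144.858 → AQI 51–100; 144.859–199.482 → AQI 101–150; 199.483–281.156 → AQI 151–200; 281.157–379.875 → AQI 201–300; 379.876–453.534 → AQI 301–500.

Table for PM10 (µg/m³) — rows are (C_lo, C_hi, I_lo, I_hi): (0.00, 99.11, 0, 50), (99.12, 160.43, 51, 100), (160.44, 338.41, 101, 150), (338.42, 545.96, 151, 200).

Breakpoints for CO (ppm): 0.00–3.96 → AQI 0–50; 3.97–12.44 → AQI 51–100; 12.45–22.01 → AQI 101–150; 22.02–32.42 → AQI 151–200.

251

SO₂: 780.7 lies in 684.1–865.1, so I_lo=201, I_hi=300, C_lo=684.1, C_hi=865.1.
(300−201)/(865.1−684.1) × (780.7−684.1) + 201 = 99/181.0 × 96.6 + 201 ≈ 253.84 → 254.
NO₂ 1876.23: bracket 1823.12–2028.57 → index 151–200; slope 49/205.45, offset 53.11.
AQI = 151 + 49/205.45·53.11 ≈ 163.67 ⇒ 164.
O₃: 0.01201 lies in 0.00000–0.06139, so I_lo=0, I_hi=50, C_lo=0.00000, C_hi=0.06139.
(50−0)/(0.06139−0.00000) × (0.01201−0.00000) + 0 = 50/0.06139 × 0.01201 + 0 ≈ 9.78 → 10.
PM2.5: 331.372 lies in 281.157–379.875, so I_lo=201, I_hi=300, C_lo=281.157, C_hi=379.875.
(300−201)/(379.875−281.157) × (331.372−281.157) + 201 = 99/98.718 × 50.215 + 201 ≈ 251.36 → 251.
PM10 457.40: bracket 338.42–545.96 → index 151–200; slope 49/207.54, offset 118.98.
AQI = 151 + 49/207.54·118.98 ≈ 179.09 ⇒ 179.
CO 27.25: bracket 22.02–32.42 → index 151–200; slope 49/10.40, offset 5.23.
AQI = 151 + 49/10.40·5.23 ≈ 175.64 ⇒ 176.
Sub-indices: SO₂→254, NO₂→164, O₃→10, PM2.5→251, PM10→179, CO→176. Ranked high→low: 254, 251, 179, 176, 164, 10. Second-highest sub-index = 251.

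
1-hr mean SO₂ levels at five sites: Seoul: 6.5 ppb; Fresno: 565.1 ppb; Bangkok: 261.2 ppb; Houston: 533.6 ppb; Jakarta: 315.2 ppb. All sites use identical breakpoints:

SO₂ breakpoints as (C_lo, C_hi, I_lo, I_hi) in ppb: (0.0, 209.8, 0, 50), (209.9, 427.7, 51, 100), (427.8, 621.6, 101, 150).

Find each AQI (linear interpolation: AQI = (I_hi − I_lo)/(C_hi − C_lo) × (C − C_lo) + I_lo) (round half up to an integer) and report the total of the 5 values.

404

Seoul 6.5: bracket 0.0–209.8 → index 0–50; slope 50/209.8, offset 6.5.
AQI = 0 + 50/209.8·6.5 ≈ 1.55 ⇒ 2.
Fresno: 565.1 lies in 427.8–621.6, so I_lo=101, I_hi=150, C_lo=427.8, C_hi=621.6.
(150−101)/(621.6−427.8) × (565.1−427.8) + 101 = 49/193.8 × 137.3 + 101 ≈ 135.71 → 136.
Bangkok: 261.2 ∈ [209.9, 427.7] ↔ index [51, 100].
51 + (261.2−209.9)·(100−51)/(427.7−209.9) = 51 + 51.3·49/217.8 ≈ 62.54, so AQI = 63.
Houston: 533.6 lies in 427.8–621.6, so I_lo=101, I_hi=150, C_lo=427.8, C_hi=621.6.
(150−101)/(621.6−427.8) × (533.6−427.8) + 101 = 49/193.8 × 105.8 + 101 ≈ 127.75 → 128.
Jakarta: 315.2 lies in 209.9–427.7, so I_lo=51, I_hi=100, C_lo=209.9, C_hi=427.7.
(100−51)/(427.7−209.9) × (315.2−209.9) + 51 = 49/217.8 × 105.3 + 51 ≈ 74.69 → 75.
AQIs: Seoul=2, Fresno=136, Bangkok=63, Houston=128, Jakarta=75. Sum = 2 + 136 + 63 + 128 + 75 = 404.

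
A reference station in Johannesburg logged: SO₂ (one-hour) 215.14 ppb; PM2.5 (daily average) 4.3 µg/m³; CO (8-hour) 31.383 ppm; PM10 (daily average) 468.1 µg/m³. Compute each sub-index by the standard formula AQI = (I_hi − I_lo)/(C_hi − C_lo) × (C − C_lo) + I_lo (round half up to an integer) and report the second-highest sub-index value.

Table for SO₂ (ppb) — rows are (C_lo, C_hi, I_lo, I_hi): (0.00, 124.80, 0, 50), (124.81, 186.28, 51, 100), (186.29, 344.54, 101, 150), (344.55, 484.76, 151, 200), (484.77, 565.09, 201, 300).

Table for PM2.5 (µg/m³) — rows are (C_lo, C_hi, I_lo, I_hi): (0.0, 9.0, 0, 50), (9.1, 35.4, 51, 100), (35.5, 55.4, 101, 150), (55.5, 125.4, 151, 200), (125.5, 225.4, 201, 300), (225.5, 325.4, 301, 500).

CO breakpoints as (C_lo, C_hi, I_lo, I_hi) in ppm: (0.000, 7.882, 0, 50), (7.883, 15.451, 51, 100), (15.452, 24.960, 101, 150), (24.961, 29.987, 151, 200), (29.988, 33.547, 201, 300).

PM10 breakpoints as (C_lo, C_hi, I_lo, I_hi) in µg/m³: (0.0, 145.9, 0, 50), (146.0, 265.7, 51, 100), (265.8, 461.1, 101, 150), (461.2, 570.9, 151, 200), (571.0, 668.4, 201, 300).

SO₂: row 186.29–344.54 (AQI 101–150). (150−101)·(215.14−186.29)/(344.54−186.29) + 101 = 49·28.85/158.25 + 101 ≈ 109.93 → 110.
PM2.5: row 0.0–9.0 (AQI 0–50). (50−0)·(4.3−0.0)/(9.0−0.0) + 0 = 50·4.3/9.0 + 0 ≈ 23.89 → 24.
CO 31.383: bracket 29.988–33.547 → index 201–300; slope 99/3.559, offset 1.395.
AQI = 201 + 99/3.559·1.395 ≈ 239.80 ⇒ 240.
PM10: 468.1 ∈ [461.2, 570.9] ↔ index [151, 200].
151 + (468.1−461.2)·(200−151)/(570.9−461.2) = 151 + 6.9·49/109.7 ≈ 154.08, so AQI = 154.
Sub-indices: SO₂→110, PM2.5→24, CO→240, PM10→154. Ranked high→low: 240, 154, 110, 24. Second-highest sub-index = 154.

154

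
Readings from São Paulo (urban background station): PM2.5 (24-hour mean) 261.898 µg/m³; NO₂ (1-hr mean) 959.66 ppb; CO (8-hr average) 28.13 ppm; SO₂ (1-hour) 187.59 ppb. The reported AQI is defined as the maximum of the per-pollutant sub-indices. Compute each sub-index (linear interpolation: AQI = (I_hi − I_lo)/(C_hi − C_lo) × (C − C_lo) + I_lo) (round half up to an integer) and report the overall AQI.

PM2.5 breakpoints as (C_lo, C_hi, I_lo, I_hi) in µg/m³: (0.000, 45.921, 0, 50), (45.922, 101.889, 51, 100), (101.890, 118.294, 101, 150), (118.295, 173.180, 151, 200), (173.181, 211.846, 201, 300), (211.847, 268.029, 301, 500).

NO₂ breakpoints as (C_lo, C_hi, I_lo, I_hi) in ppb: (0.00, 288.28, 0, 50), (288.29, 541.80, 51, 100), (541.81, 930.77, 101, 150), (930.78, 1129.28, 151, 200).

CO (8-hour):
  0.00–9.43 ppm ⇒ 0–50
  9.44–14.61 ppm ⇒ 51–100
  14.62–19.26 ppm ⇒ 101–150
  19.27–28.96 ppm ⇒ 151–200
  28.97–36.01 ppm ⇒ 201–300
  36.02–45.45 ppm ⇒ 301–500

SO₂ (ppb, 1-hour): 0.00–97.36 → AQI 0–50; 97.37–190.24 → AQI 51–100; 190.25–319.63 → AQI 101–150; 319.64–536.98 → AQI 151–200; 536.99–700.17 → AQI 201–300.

PM2.5: row 211.847–268.029 (AQI 301–500). (500−301)·(261.898−211.847)/(268.029−211.847) + 301 = 199·50.051/56.182 + 301 ≈ 478.28 → 478.
NO₂: 959.66 lies in 930.78–1129.28, so I_lo=151, I_hi=200, C_lo=930.78, C_hi=1129.28.
(200−151)/(1129.28−930.78) × (959.66−930.78) + 151 = 49/198.50 × 28.88 + 151 ≈ 158.13 → 158.
CO: 28.13 lies in 19.27–28.96, so I_lo=151, I_hi=200, C_lo=19.27, C_hi=28.96.
(200−151)/(28.96−19.27) × (28.13−19.27) + 151 = 49/9.69 × 8.86 + 151 ≈ 195.80 → 196.
SO₂: 187.59 ∈ [97.37, 190.24] ↔ index [51, 100].
51 + (187.59−97.37)·(100−51)/(190.24−97.37) = 51 + 90.22·49/92.87 ≈ 98.60, so AQI = 99.
Sub-indices: PM2.5→478, NO₂→158, CO→196, SO₂→99. Overall AQI = max = 478; dominant pollutant is PM2.5.

478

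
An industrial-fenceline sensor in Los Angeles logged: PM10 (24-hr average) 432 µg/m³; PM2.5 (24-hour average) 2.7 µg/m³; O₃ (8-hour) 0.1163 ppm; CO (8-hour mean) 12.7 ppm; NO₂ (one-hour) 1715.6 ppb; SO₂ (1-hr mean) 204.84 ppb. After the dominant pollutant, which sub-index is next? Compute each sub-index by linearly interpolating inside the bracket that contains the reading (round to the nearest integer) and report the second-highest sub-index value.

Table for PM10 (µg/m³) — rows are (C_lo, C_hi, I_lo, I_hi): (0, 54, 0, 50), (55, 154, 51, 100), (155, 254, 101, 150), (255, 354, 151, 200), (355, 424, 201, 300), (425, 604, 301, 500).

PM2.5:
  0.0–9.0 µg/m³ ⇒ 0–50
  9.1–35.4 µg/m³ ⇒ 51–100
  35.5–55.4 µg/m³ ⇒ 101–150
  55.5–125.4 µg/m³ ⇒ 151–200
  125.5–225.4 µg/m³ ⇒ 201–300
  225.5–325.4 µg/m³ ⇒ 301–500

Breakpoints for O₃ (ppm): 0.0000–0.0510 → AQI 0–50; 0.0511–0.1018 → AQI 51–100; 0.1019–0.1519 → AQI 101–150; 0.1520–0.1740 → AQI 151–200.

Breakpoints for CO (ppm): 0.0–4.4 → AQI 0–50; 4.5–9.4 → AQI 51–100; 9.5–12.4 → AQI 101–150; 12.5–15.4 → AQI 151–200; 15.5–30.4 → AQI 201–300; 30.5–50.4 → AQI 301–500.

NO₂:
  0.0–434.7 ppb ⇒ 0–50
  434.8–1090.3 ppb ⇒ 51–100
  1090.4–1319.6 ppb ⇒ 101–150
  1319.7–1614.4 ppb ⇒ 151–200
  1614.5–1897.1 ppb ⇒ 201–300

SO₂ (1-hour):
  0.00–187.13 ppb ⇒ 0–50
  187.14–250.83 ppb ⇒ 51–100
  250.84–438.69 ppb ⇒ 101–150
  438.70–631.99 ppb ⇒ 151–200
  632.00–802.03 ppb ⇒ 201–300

PM10: row 425–604 (AQI 301–500). (500−301)·(432−425)/(604−425) + 301 = 199·7/179 + 301 ≈ 308.78 → 309.
PM2.5: 2.7 ∈ [0.0, 9.0] ↔ index [0, 50].
0 + (2.7−0.0)·(50−0)/(9.0−0.0) = 0 + 2.7·50/9.0 ≈ 15.00, so AQI = 15.
O₃: 0.1163 ∈ [0.1019, 0.1519] ↔ index [101, 150].
101 + (0.1163−0.1019)·(150−101)/(0.1519−0.1019) = 101 + 0.0144·49/0.0500 ≈ 115.11, so AQI = 115.
CO: 12.7 ∈ [12.5, 15.4] ↔ index [151, 200].
151 + (12.7−12.5)·(200−151)/(15.4−12.5) = 151 + 0.2·49/2.9 ≈ 154.38, so AQI = 154.
NO₂: row 1614.5–1897.1 (AQI 201–300). (300−201)·(1715.6−1614.5)/(1897.1−1614.5) + 201 = 99·101.1/282.6 + 201 ≈ 236.42 → 236.
SO₂: row 187.14–250.83 (AQI 51–100). (100−51)·(204.84−187.14)/(250.83−187.14) + 51 = 49·17.70/63.69 + 51 ≈ 64.62 → 65.
Sub-indices: PM10→309, PM2.5→15, O₃→115, CO→154, NO₂→236, SO₂→65. Ranked high→low: 309, 236, 154, 115, 65, 15. Second-highest sub-index = 236.

236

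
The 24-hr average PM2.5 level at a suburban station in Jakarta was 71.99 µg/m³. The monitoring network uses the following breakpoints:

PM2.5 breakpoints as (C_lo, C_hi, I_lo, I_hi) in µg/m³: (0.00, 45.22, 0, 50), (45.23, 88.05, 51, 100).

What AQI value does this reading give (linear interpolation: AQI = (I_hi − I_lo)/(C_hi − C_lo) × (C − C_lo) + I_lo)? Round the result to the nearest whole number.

82

PM2.5: 71.99 lies in 45.23–88.05, so I_lo=51, I_hi=100, C_lo=45.23, C_hi=88.05.
(100−51)/(88.05−45.23) × (71.99−45.23) + 51 = 49/42.82 × 26.76 + 51 ≈ 81.62 → 82.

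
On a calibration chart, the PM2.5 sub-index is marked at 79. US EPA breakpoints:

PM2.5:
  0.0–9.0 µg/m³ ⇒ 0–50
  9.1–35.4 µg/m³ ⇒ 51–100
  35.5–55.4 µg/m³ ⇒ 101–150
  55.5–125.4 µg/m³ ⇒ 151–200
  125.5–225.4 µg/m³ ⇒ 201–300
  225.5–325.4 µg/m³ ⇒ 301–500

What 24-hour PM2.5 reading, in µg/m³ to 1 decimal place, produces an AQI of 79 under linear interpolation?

AQI 79 lies in the 51–100 band, which corresponds to 9.1–35.4 µg/m³.
C = 9.1 + (79−51)×(35.4−9.1)/(100−51) = 9.1 + 28×26.3/49 ≈ 24.129 µg/m³ → 24.1 µg/m³ to 1 dp.

24.1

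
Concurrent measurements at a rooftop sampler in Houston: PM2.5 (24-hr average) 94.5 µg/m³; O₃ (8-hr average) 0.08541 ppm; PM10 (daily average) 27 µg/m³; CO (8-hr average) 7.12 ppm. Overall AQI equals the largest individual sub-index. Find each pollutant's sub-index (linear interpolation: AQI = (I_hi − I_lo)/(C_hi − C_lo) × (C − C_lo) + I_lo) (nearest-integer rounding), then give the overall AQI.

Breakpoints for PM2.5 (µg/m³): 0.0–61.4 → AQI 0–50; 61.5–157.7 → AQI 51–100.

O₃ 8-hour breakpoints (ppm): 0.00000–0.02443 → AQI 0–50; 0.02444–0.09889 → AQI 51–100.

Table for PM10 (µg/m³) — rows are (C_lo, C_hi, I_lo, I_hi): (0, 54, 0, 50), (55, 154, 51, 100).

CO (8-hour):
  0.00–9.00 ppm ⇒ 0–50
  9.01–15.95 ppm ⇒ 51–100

91

PM2.5: 94.5 lies in 61.5–157.7, so I_lo=51, I_hi=100, C_lo=61.5, C_hi=157.7.
(100−51)/(157.7−61.5) × (94.5−61.5) + 51 = 49/96.2 × 33.0 + 51 ≈ 67.81 → 68.
O₃: row 0.02444–0.09889 (AQI 51–100). (100−51)·(0.08541−0.02444)/(0.09889−0.02444) + 51 = 49·0.06097/0.07445 + 51 ≈ 91.13 → 91.
PM10: row 0–54 (AQI 0–50). (50−0)·(27−0)/(54−0) + 0 = 50·27/54 + 0 ≈ 25.00 → 25.
CO: row 0.00–9.00 (AQI 0–50). (50−0)·(7.12−0.00)/(9.00−0.00) + 0 = 50·7.12/9.00 + 0 ≈ 39.56 → 40.
Sub-indices: PM2.5→68, O₃→91, PM10→25, CO→40. Overall AQI = max = 91; dominant pollutant is O₃.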